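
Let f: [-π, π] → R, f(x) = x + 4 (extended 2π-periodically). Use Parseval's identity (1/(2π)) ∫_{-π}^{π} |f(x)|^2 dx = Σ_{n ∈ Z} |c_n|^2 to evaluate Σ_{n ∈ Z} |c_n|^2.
Σ |c_n|^2 = π^2/3 + 16

Expand and integrate term by term over [-π, π]:
  ∫ (x)^2 dx = 1·(2π^3/3); ∫ 2·1·(4)·x dx = 0 (odd integrand); ∫ 4^2 dx = 16·2π.
So (1/(2π)) ∫_{-π}^{π} (x + 4)^2 dx = 1π^2/3 + 16 = π^2/3 + 16.
Parseval ⇒ Σ |c_n|^2 = π^2/3 + 16.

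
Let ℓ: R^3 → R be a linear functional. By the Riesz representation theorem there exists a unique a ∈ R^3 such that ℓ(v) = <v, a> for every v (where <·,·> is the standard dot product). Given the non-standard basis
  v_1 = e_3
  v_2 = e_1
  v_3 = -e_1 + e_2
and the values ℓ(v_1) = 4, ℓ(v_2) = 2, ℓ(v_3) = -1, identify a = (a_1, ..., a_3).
a = (2, 1, 4)

Write a = (a_1, ..., a_3) in the standard basis. For each basis vector v_i, ℓ(v_i) = <v_i, a> is a linear equation in the a_j's. Collect the n equations into a matrix system V a = ℓ, where row i of V is v_i (expressed in the standard basis). Since V is invertible (lower-triangular with 1s on the diagonal, up to permutation), solve by back-substitution:
  V =
[[0, 0, 1],
 [1, 0, 0],
 [-1, 1, 0]]
  V a = (4, 2, -1)
Solving gives a = (2, 1, 4).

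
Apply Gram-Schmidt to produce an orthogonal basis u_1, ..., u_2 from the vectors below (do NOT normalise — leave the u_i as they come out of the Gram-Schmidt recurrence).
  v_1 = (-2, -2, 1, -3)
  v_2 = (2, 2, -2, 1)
Orthogonal basis:
  u_1 = (-2, -2, 1, -3)
  u_2 = (5/9, 5/9, -23/18, -7/6)

Apply the Gram-Schmidt recurrence
  u_1 = v_1
  u_i = v_i − Σ_{j<i} ((v_i · u_j) / (u_j · u_j)) · u_j.

Step by step this gives:
  u_1 = (-2, -2, 1, -3)
  u_2 = (5/9, 5/9, -23/18, -7/6)

Orthogonality check:
  u_2 · u_1 = 0 (should be 0)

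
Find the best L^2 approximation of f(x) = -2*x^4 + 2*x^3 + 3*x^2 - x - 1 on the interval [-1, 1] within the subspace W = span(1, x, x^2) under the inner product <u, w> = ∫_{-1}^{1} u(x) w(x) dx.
g(x) = 9*x^2/7 + x/5 - 29/35

The best approximation g ∈ W is the orthogonal projection of f onto W. Writing g = a_0 + a_1 x + a_2 x^2, the coefficients solve the normal equations G · a = b where
  G_{ij} = <φ_i, φ_j> and b_i = <f, φ_i>, with φ_0 = 1, φ_1 = x, φ_2 = x^2.
G =
  [2, 0, 2/3]
  [0, 2/3, 0]
  [2/3, 0, 2/5],
b = (-4/5, 2/15, -4/105).
Solving gives a_0 = -29/35, a_1 = 1/5, a_2 = 9/7, so
  g(x) = 9*x^2/7 + x/5 - 29/35.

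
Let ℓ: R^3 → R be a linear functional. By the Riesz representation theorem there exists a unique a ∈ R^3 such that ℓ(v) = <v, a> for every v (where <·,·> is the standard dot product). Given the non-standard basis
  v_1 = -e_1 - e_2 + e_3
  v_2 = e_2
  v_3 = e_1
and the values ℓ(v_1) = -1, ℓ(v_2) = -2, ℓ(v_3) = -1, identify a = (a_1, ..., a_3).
a = (-1, -2, -4)

Write a = (a_1, ..., a_3) in the standard basis. For each basis vector v_i, ℓ(v_i) = <v_i, a> is a linear equation in the a_j's. Collect the n equations into a matrix system V a = ℓ, where row i of V is v_i (expressed in the standard basis). Since V is invertible (lower-triangular with 1s on the diagonal, up to permutation), solve by back-substitution:
  V =
[[-1, -1, 1],
 [0, 1, 0],
 [1, 0, 0]]
  V a = (-1, -2, -1)
Solving gives a = (-1, -2, -4).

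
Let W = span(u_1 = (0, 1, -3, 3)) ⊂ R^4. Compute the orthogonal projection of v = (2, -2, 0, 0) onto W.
proj_W(v) = (0, -2/19, 6/19, -6/19)

Set up U = [u_1 | ... | u_1] ∈ R^(4×1). The projector onto W = col(U) is P = U (U^T U)^(-1) U^T.
Compute U^T U =
  [19],
and U^T v = (-2).
Solve U^T U · c = U^T v for the coefficients: c = (-2/19). The projection is proj_W(v) = U c.
Check: (v - proj_W(v)) · u_1 = 0  (should be 0).
Result: proj_W(v) = (0, -2/19, 6/19, -6/19).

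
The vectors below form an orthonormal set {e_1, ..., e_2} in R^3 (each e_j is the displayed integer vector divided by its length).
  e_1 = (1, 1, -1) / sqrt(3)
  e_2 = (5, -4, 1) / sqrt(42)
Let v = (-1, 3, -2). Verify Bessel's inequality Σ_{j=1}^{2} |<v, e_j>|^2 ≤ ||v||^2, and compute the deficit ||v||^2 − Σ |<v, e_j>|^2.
Σ |<v, e_j>|^2 = 195/14; ||v||^2 = 14; deficit = 1/14

Write each e_j = u_j / sqrt(<u_j, u_j>) where u_j is the displayed integer vector. Then <v, e_j> = <v, u_j> / sqrt(<u_j, u_j>), so |<v, e_j>|^2 = <v, u_j>^2 / <u_j, u_j>.
Coefficients: <v, e_1> = 4/sqrt(3), <v, e_2> = -19/sqrt(42).
Square and sum: Σ |<v, e_j>|^2 = 195/14.
Compute ||v||^2 = v·v = 14.
Deficit = 14 − 195/14 = 1/14 ≥ 0, confirming Bessel's inequality. (The deficit equals ||v − Σ <v,e_j> e_j||^2, the squared distance from v to span{e_j}.)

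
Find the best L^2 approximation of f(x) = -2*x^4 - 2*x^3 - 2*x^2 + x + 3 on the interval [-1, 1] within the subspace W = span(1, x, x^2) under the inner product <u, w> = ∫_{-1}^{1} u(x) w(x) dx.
g(x) = -26*x^2/7 - x/5 + 111/35

The best approximation g ∈ W is the orthogonal projection of f onto W. Writing g = a_0 + a_1 x + a_2 x^2, the coefficients solve the normal equations G · a = b where
  G_{ij} = <φ_i, φ_j> and b_i = <f, φ_i>, with φ_0 = 1, φ_1 = x, φ_2 = x^2.
G =
  [2, 0, 2/3]
  [0, 2/3, 0]
  [2/3, 0, 2/5],
b = (58/15, -2/15, 22/35).
Solving gives a_0 = 111/35, a_1 = -1/5, a_2 = -26/7, so
  g(x) = -26*x^2/7 - x/5 + 111/35.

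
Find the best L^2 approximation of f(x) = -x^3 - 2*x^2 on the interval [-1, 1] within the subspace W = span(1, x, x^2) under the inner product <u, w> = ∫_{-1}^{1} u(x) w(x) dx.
g(x) = -2*x^2 - 3*x/5

The best approximation g ∈ W is the orthogonal projection of f onto W. Writing g = a_0 + a_1 x + a_2 x^2, the coefficients solve the normal equations G · a = b where
  G_{ij} = <φ_i, φ_j> and b_i = <f, φ_i>, with φ_0 = 1, φ_1 = x, φ_2 = x^2.
G =
  [2, 0, 2/3]
  [0, 2/3, 0]
  [2/3, 0, 2/5],
b = (-4/3, -2/5, -4/5).
Solving gives a_0 = 0, a_1 = -3/5, a_2 = -2, so
  g(x) = -2*x^2 - 3*x/5.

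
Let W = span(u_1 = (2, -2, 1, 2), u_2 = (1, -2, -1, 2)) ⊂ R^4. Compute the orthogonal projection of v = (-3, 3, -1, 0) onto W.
proj_W(v) = (-103/49, 90/49, -71/49, -90/49)

Set up U = [u_1 | ... | u_2] ∈ R^(4×2). The projector onto W = col(U) is P = U (U^T U)^(-1) U^T.
Compute U^T U =
  [13, 9]
  [9, 10],
and U^T v = (-13, -8).
Solve U^T U · c = U^T v for the coefficients: c = (-58/49, 13/49). The projection is proj_W(v) = U c.
Check: (v - proj_W(v)) · u_1 = 0  (should be 0).
Check: (v - proj_W(v)) · u_2 = 0  (should be 0).
Result: proj_W(v) = (-103/49, 90/49, -71/49, -90/49).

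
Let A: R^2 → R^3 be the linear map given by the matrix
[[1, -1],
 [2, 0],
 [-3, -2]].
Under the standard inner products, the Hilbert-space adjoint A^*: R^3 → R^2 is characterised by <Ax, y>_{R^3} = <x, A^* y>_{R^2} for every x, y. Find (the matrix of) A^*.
A^* = A^T =
[[1, 2, -3],
 [-1, 0, -2]]

For real matrices with standard dot products, the defining identity <Ax, y> = <x, A^* y> gives (Ax)^T y = x^T (A^*) y, i.e. x^T A^T y = x^T (A^*) y. Since this holds for all x, y, we must have A^* = A^T. Therefore
A^* =
[[1, 2, -3],
 [-1, 0, -2]].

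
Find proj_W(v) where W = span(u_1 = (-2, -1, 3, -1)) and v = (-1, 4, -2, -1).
proj_W(v) = (14/15, 7/15, -7/5, 7/15)

Set up U = [u_1 | ... | u_1] ∈ R^(4×1). The projector onto W = col(U) is P = U (U^T U)^(-1) U^T.
Compute U^T U =
  [15],
and U^T v = (-7).
Solve U^T U · c = U^T v for the coefficients: c = (-7/15). The projection is proj_W(v) = U c.
Check: (v - proj_W(v)) · u_1 = 0  (should be 0).
Result: proj_W(v) = (14/15, 7/15, -7/5, 7/15).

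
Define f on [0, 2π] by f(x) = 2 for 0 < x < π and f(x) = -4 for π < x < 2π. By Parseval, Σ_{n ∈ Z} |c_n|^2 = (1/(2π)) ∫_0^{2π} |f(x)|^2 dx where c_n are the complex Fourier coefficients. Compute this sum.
Σ |c_n|^2 = 10

Parseval equates the L^2 energy of f (normalised by 1/(2π)) with the ℓ^2 sum of its Fourier coefficients: (1/(2π)) ∫_0^{2π} |f|^2 = Σ |c_n|^2.
Compute the left side: (1/(2π)) [∫_0^π 2^2 dx + ∫_π^{2π} (-4)^2 dx] = (1/(2π)) · (4π + 16π) = (4 + 16)/2 = 10.
So Σ_{n ∈ Z} |c_n|^2 = 10.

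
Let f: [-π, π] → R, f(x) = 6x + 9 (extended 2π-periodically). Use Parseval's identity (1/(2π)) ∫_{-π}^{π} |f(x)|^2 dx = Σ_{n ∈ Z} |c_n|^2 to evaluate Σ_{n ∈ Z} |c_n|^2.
Σ |c_n|^2 = 12π^2 + 81

Expand and integrate term by term over [-π, π]:
  ∫ (6x)^2 dx = 36·(2π^3/3); ∫ 2·6·(9)·x dx = 0 (odd integrand); ∫ 9^2 dx = 81·2π.
So (1/(2π)) ∫_{-π}^{π} (6x + 9)^2 dx = 36π^2/3 + 81 = 12π^2 + 81.
Parseval ⇒ Σ |c_n|^2 = 12π^2 + 81.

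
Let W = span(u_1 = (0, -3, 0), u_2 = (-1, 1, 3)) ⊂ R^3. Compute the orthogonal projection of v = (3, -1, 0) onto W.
proj_W(v) = (3/10, -1, -9/10)

Set up U = [u_1 | ... | u_2] ∈ R^(3×2). The projector onto W = col(U) is P = U (U^T U)^(-1) U^T.
Compute U^T U =
  [9, -3]
  [-3, 11],
and U^T v = (3, -4).
Solve U^T U · c = U^T v for the coefficients: c = (7/30, -3/10). The projection is proj_W(v) = U c.
Check: (v - proj_W(v)) · u_1 = 0  (should be 0).
Check: (v - proj_W(v)) · u_2 = 0  (should be 0).
Result: proj_W(v) = (3/10, -1, -9/10).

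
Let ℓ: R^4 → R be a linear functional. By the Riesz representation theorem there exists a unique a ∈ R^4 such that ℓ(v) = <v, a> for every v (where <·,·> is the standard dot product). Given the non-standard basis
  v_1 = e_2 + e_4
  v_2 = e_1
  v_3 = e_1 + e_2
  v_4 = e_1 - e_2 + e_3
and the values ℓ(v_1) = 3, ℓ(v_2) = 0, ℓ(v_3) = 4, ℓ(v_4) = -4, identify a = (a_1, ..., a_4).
a = (0, 4, 0, -1)

Write a = (a_1, ..., a_4) in the standard basis. For each basis vector v_i, ℓ(v_i) = <v_i, a> is a linear equation in the a_j's. Collect the n equations into a matrix system V a = ℓ, where row i of V is v_i (expressed in the standard basis). Since V is invertible (lower-triangular with 1s on the diagonal, up to permutation), solve by back-substitution:
  V =
[[0, 1, 0, 1],
 [1, 0, 0, 0],
 [1, 1, 0, 0],
 [1, -1, 1, 0]]
  V a = (3, 0, 4, -4)
Solving gives a = (0, 4, 0, -1).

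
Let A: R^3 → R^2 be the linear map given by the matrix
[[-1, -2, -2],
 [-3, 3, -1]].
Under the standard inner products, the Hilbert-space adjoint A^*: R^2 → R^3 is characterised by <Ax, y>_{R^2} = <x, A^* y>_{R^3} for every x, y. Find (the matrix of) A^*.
A^* = A^T =
[[-1, -3],
 [-2, 3],
 [-2, -1]]

For real matrices with standard dot products, the defining identity <Ax, y> = <x, A^* y> gives (Ax)^T y = x^T (A^*) y, i.e. x^T A^T y = x^T (A^*) y. Since this holds for all x, y, we must have A^* = A^T. Therefore
A^* =
[[-1, -3],
 [-2, 3],
 [-2, -1]].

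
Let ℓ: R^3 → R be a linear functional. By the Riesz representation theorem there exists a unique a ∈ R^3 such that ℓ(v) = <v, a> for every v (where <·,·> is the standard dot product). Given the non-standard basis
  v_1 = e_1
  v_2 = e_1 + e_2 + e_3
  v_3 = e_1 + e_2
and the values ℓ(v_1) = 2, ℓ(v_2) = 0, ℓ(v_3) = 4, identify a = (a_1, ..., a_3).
a = (2, 2, -4)

Write a = (a_1, ..., a_3) in the standard basis. For each basis vector v_i, ℓ(v_i) = <v_i, a> is a linear equation in the a_j's. Collect the n equations into a matrix system V a = ℓ, where row i of V is v_i (expressed in the standard basis). Since V is invertible (lower-triangular with 1s on the diagonal, up to permutation), solve by back-substitution:
  V =
[[1, 0, 0],
 [1, 1, 1],
 [1, 1, 0]]
  V a = (2, 0, 4)
Solving gives a = (2, 2, -4).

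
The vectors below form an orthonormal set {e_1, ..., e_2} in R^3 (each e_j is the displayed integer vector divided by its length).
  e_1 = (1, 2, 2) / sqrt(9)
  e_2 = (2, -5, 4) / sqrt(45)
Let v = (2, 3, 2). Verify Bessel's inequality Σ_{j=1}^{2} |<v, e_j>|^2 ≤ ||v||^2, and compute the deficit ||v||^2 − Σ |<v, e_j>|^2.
Σ |<v, e_j>|^2 = 81/5; ||v||^2 = 17; deficit = 4/5

Write each e_j = u_j / sqrt(<u_j, u_j>) where u_j is the displayed integer vector. Then <v, e_j> = <v, u_j> / sqrt(<u_j, u_j>), so |<v, e_j>|^2 = <v, u_j>^2 / <u_j, u_j>.
Coefficients: <v, e_1> = 12/sqrt(9), <v, e_2> = -3/sqrt(45).
Square and sum: Σ |<v, e_j>|^2 = 81/5.
Compute ||v||^2 = v·v = 17.
Deficit = 17 − 81/5 = 4/5 ≥ 0, confirming Bessel's inequality. (The deficit equals ||v − Σ <v,e_j> e_j||^2, the squared distance from v to span{e_j}.)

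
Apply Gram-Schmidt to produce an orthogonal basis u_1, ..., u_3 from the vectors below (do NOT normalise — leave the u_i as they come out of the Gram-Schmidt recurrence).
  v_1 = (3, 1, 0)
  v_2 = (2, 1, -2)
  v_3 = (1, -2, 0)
Orthogonal basis:
  u_1 = (3, 1, 0)
  u_2 = (-1/10, 3/10, -2)
  u_3 = (28/41, -84/41, -14/41)

Apply the Gram-Schmidt recurrence
  u_1 = v_1
  u_i = v_i − Σ_{j<i} ((v_i · u_j) / (u_j · u_j)) · u_j.

Step by step this gives:
  u_1 = (3, 1, 0)
  u_2 = (-1/10, 3/10, -2)
  u_3 = (28/41, -84/41, -14/41)

Orthogonality check:
  u_2 · u_1 = 0 (should be 0)
  u_3 · u_1 = 0 (should be 0)
  u_3 · u_2 = 0 (should be 0)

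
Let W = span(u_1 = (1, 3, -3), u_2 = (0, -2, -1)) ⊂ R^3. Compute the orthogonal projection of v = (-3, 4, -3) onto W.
proj_W(v) = (75/86, 307/86, -92/43)

Set up U = [u_1 | ... | u_2] ∈ R^(3×2). The projector onto W = col(U) is P = U (U^T U)^(-1) U^T.
Compute U^T U =
  [19, -3]
  [-3, 5],
and U^T v = (18, -5).
Solve U^T U · c = U^T v for the coefficients: c = (75/86, -41/86). The projection is proj_W(v) = U c.
Check: (v - proj_W(v)) · u_1 = 0  (should be 0).
Check: (v - proj_W(v)) · u_2 = 0  (should be 0).
Result: proj_W(v) = (75/86, 307/86, -92/43).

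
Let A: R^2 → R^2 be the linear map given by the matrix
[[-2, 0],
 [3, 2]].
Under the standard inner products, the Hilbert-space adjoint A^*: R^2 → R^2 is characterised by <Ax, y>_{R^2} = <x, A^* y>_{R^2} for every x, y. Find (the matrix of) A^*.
A^* = A^T =
[[-2, 3],
 [0, 2]]

For real matrices with standard dot products, the defining identity <Ax, y> = <x, A^* y> gives (Ax)^T y = x^T (A^*) y, i.e. x^T A^T y = x^T (A^*) y. Since this holds for all x, y, we must have A^* = A^T. Therefore
A^* =
[[-2, 3],
 [0, 2]].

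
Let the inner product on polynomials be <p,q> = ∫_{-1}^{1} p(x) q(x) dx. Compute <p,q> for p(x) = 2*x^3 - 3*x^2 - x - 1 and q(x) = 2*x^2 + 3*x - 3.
<p,q> = 26/3

Expand the product: p(x)·q(x) = 4*x^5 - 17*x^3 + 4*x^2 + 3.
∫_{-1}^{1} of each monomial x^k gives [2/(k+1) if k even, 0 if k odd]. Integrating term-by-term (or equivalently evaluating the antiderivative F(x) = 2*x^6/3 - 17*x^4/4 + 4*x^3/3 + 3*x at the endpoints):
  F(1) − F(−1) = 3/4 − (-95/12) = 26/3.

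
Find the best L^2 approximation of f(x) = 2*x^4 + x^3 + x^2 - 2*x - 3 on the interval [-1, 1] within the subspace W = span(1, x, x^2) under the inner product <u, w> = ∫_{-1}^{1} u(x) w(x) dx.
g(x) = 19*x^2/7 - 7*x/5 - 111/35

The best approximation g ∈ W is the orthogonal projection of f onto W. Writing g = a_0 + a_1 x + a_2 x^2, the coefficients solve the normal equations G · a = b where
  G_{ij} = <φ_i, φ_j> and b_i = <f, φ_i>, with φ_0 = 1, φ_1 = x, φ_2 = x^2.
G =
  [2, 0, 2/3]
  [0, 2/3, 0]
  [2/3, 0, 2/5],
b = (-68/15, -14/15, -36/35).
Solving gives a_0 = -111/35, a_1 = -7/5, a_2 = 19/7, so
  g(x) = 19*x^2/7 - 7*x/5 - 111/35.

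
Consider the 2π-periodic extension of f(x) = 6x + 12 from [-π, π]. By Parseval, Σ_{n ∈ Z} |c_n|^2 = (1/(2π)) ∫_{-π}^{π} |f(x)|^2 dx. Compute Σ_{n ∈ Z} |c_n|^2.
Σ |c_n|^2 = 12π^2 + 144

Expand and integrate term by term over [-π, π]:
  ∫ (6x)^2 dx = 36·(2π^3/3); ∫ 2·6·(12)·x dx = 0 (odd integrand); ∫ 12^2 dx = 144·2π.
So (1/(2π)) ∫_{-π}^{π} (6x + 12)^2 dx = 36π^2/3 + 144 = 12π^2 + 144.
Parseval ⇒ Σ |c_n|^2 = 12π^2 + 144.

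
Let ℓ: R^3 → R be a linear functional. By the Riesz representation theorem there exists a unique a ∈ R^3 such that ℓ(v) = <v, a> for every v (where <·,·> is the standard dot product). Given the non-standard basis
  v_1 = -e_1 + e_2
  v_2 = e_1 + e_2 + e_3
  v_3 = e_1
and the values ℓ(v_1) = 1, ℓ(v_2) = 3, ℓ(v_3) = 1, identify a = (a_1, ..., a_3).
a = (1, 2, 0)

Write a = (a_1, ..., a_3) in the standard basis. For each basis vector v_i, ℓ(v_i) = <v_i, a> is a linear equation in the a_j's. Collect the n equations into a matrix system V a = ℓ, where row i of V is v_i (expressed in the standard basis). Since V is invertible (lower-triangular with 1s on the diagonal, up to permutation), solve by back-substitution:
  V =
[[-1, 1, 0],
 [1, 1, 1],
 [1, 0, 0]]
  V a = (1, 3, 1)
Solving gives a = (1, 2, 0).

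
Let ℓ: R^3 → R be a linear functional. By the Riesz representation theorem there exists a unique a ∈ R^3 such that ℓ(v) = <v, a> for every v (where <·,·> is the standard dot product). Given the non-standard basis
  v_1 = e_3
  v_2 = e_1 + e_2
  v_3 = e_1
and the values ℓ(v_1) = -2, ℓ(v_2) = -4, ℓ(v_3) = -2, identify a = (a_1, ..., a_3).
a = (-2, -2, -2)

Write a = (a_1, ..., a_3) in the standard basis. For each basis vector v_i, ℓ(v_i) = <v_i, a> is a linear equation in the a_j's. Collect the n equations into a matrix system V a = ℓ, where row i of V is v_i (expressed in the standard basis). Since V is invertible (lower-triangular with 1s on the diagonal, up to permutation), solve by back-substitution:
  V =
[[0, 0, 1],
 [1, 1, 0],
 [1, 0, 0]]
  V a = (-2, -4, -2)
Solving gives a = (-2, -2, -2).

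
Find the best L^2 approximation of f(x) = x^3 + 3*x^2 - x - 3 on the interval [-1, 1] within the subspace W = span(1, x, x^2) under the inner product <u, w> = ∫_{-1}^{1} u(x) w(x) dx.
g(x) = 3*x^2 - 2*x/5 - 3

The best approximation g ∈ W is the orthogonal projection of f onto W. Writing g = a_0 + a_1 x + a_2 x^2, the coefficients solve the normal equations G · a = b where
  G_{ij} = <φ_i, φ_j> and b_i = <f, φ_i>, with φ_0 = 1, φ_1 = x, φ_2 = x^2.
G =
  [2, 0, 2/3]
  [0, 2/3, 0]
  [2/3, 0, 2/5],
b = (-4, -4/15, -4/5).
Solving gives a_0 = -3, a_1 = -2/5, a_2 = 3, so
  g(x) = 3*x^2 - 2*x/5 - 3.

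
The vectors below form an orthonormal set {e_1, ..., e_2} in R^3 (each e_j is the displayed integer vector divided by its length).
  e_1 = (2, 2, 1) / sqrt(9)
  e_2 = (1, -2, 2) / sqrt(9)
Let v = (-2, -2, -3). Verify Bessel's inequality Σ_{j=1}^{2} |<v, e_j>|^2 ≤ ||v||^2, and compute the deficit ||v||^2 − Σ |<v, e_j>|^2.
Σ |<v, e_j>|^2 = 137/9; ||v||^2 = 17; deficit = 16/9

Write each e_j = u_j / sqrt(<u_j, u_j>) where u_j is the displayed integer vector. Then <v, e_j> = <v, u_j> / sqrt(<u_j, u_j>), so |<v, e_j>|^2 = <v, u_j>^2 / <u_j, u_j>.
Coefficients: <v, e_1> = -11/sqrt(9), <v, e_2> = -4/sqrt(9).
Square and sum: Σ |<v, e_j>|^2 = 137/9.
Compute ||v||^2 = v·v = 17.
Deficit = 17 − 137/9 = 16/9 ≥ 0, confirming Bessel's inequality. (The deficit equals ||v − Σ <v,e_j> e_j||^2, the squared distance from v to span{e_j}.)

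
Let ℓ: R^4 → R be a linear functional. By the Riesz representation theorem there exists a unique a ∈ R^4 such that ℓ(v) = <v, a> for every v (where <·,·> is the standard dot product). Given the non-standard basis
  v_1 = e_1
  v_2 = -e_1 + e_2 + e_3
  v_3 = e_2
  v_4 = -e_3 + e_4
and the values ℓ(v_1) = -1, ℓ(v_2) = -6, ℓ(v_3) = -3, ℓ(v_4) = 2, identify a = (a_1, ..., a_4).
a = (-1, -3, -4, -2)

Write a = (a_1, ..., a_4) in the standard basis. For each basis vector v_i, ℓ(v_i) = <v_i, a> is a linear equation in the a_j's. Collect the n equations into a matrix system V a = ℓ, where row i of V is v_i (expressed in the standard basis). Since V is invertible (lower-triangular with 1s on the diagonal, up to permutation), solve by back-substitution:
  V =
[[1, 0, 0, 0],
 [-1, 1, 1, 0],
 [0, 1, 0, 0],
 [0, 0, -1, 1]]
  V a = (-1, -6, -3, 2)
Solving gives a = (-1, -3, -4, -2).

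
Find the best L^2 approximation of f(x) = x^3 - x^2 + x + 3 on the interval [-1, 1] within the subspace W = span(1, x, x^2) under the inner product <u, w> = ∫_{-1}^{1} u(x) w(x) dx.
g(x) = -x^2 + 8*x/5 + 3

The best approximation g ∈ W is the orthogonal projection of f onto W. Writing g = a_0 + a_1 x + a_2 x^2, the coefficients solve the normal equations G · a = b where
  G_{ij} = <φ_i, φ_j> and b_i = <f, φ_i>, with φ_0 = 1, φ_1 = x, φ_2 = x^2.
G =
  [2, 0, 2/3]
  [0, 2/3, 0]
  [2/3, 0, 2/5],
b = (16/3, 16/15, 8/5).
Solving gives a_0 = 3, a_1 = 8/5, a_2 = -1, so
  g(x) = -x^2 + 8*x/5 + 3.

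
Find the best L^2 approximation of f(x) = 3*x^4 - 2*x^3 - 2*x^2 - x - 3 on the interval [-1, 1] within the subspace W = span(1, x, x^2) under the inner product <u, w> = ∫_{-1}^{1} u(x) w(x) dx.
g(x) = 4*x^2/7 - 11*x/5 - 114/35

The best approximation g ∈ W is the orthogonal projection of f onto W. Writing g = a_0 + a_1 x + a_2 x^2, the coefficients solve the normal equations G · a = b where
  G_{ij} = <φ_i, φ_j> and b_i = <f, φ_i>, with φ_0 = 1, φ_1 = x, φ_2 = x^2.
G =
  [2, 0, 2/3]
  [0, 2/3, 0]
  [2/3, 0, 2/5],
b = (-92/15, -22/15, -68/35).
Solving gives a_0 = -114/35, a_1 = -11/5, a_2 = 4/7, so
  g(x) = 4*x^2/7 - 11*x/5 - 114/35.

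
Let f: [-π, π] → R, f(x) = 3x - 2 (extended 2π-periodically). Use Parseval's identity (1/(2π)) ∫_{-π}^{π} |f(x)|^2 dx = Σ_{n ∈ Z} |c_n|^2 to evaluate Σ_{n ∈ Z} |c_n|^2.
Σ |c_n|^2 = 3π^2 + 4

Expand and integrate term by term over [-π, π]:
  ∫ (3x)^2 dx = 9·(2π^3/3); ∫ 2·3·(-2)·x dx = 0 (odd integrand); ∫ (-2)^2 dx = 4·2π.
So (1/(2π)) ∫_{-π}^{π} (3x - 2)^2 dx = 9π^2/3 + 4 = 3π^2 + 4.
Parseval ⇒ Σ |c_n|^2 = 3π^2 + 4.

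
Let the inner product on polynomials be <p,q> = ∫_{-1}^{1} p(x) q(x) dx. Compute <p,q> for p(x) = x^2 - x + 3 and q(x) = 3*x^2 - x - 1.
<p,q> = 6/5

Expand the product: p(x)·q(x) = 3*x^4 - 4*x^3 + 9*x^2 - 2*x - 3.
∫_{-1}^{1} of each monomial x^k gives [2/(k+1) if k even, 0 if k odd]. Integrating term-by-term (or equivalently evaluating the antiderivative F(x) = 3*x^5/5 - x^4 + 3*x^3 - x^2 - 3*x at the endpoints):
  F(1) − F(−1) = -7/5 − (-13/5) = 6/5.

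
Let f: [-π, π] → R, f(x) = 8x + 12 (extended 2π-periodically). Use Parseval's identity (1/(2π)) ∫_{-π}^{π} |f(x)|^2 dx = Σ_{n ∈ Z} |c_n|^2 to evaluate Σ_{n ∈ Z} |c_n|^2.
Σ |c_n|^2 = 64π^2/3 + 144

Expand and integrate term by term over [-π, π]:
  ∫ (8x)^2 dx = 64·(2π^3/3); ∫ 2·8·(12)·x dx = 0 (odd integrand); ∫ 12^2 dx = 144·2π.
So (1/(2π)) ∫_{-π}^{π} (8x + 12)^2 dx = 64π^2/3 + 144 = 64π^2/3 + 144.
Parseval ⇒ Σ |c_n|^2 = 64π^2/3 + 144.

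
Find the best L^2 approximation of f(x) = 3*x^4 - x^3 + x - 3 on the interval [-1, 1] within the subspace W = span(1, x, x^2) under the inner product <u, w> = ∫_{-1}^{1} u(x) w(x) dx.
g(x) = 18*x^2/7 + 2*x/5 - 114/35

The best approximation g ∈ W is the orthogonal projection of f onto W. Writing g = a_0 + a_1 x + a_2 x^2, the coefficients solve the normal equations G · a = b where
  G_{ij} = <φ_i, φ_j> and b_i = <f, φ_i>, with φ_0 = 1, φ_1 = x, φ_2 = x^2.
G =
  [2, 0, 2/3]
  [0, 2/3, 0]
  [2/3, 0, 2/5],
b = (-24/5, 4/15, -8/7).
Solving gives a_0 = -114/35, a_1 = 2/5, a_2 = 18/7, so
  g(x) = 18*x^2/7 + 2*x/5 - 114/35.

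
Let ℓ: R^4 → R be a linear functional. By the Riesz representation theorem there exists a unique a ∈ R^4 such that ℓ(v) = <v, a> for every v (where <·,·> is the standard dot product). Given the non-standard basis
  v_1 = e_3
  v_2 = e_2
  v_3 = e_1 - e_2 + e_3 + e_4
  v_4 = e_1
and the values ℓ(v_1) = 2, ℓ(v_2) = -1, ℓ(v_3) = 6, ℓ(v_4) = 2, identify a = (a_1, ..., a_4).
a = (2, -1, 2, 1)

Write a = (a_1, ..., a_4) in the standard basis. For each basis vector v_i, ℓ(v_i) = <v_i, a> is a linear equation in the a_j's. Collect the n equations into a matrix system V a = ℓ, where row i of V is v_i (expressed in the standard basis). Since V is invertible (lower-triangular with 1s on the diagonal, up to permutation), solve by back-substitution:
  V =
[[0, 0, 1, 0],
 [0, 1, 0, 0],
 [1, -1, 1, 1],
 [1, 0, 0, 0]]
  V a = (2, -1, 6, 2)
Solving gives a = (2, -1, 2, 1).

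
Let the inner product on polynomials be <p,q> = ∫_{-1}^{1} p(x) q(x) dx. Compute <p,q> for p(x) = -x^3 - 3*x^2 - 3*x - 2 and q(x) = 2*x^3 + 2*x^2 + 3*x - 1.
<p,q> = -194/21

Expand the product: p(x)·q(x) = -2*x^6 - 8*x^5 - 15*x^4 - 18*x^3 - 10*x^2 - 3*x + 2.
∫_{-1}^{1} of each monomial x^k gives [2/(k+1) if k even, 0 if k odd]. Integrating term-by-term (or equivalently evaluating the antiderivative F(x) = -2*x^7/7 - 4*x^6/3 - 3*x^5 - 9*x^4/2 - 10*x^3/3 - 3*x^2/2 + 2*x at the endpoints):
  F(1) − F(−1) = -251/21 − (-19/7) = -194/21.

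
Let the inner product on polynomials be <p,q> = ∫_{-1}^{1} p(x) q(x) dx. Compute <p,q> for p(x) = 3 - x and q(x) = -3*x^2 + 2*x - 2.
<p,q> = -58/3

Expand the product: p(x)·q(x) = 3*x^3 - 11*x^2 + 8*x - 6.
∫_{-1}^{1} of each monomial x^k gives [2/(k+1) if k even, 0 if k odd]. Integrating term-by-term (or equivalently evaluating the antiderivative F(x) = 3*x^4/4 - 11*x^3/3 + 4*x^2 - 6*x at the endpoints):
  F(1) − F(−1) = -59/12 − (173/12) = -58/3.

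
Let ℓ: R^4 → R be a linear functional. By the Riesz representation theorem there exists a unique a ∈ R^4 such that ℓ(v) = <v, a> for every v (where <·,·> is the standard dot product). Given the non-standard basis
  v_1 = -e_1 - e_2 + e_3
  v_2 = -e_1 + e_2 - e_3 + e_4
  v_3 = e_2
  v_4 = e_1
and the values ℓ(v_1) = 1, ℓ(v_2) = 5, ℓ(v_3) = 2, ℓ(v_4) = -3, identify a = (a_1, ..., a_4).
a = (-3, 2, 0, 0)

Write a = (a_1, ..., a_4) in the standard basis. For each basis vector v_i, ℓ(v_i) = <v_i, a> is a linear equation in the a_j's. Collect the n equations into a matrix system V a = ℓ, where row i of V is v_i (expressed in the standard basis). Since V is invertible (lower-triangular with 1s on the diagonal, up to permutation), solve by back-substitution:
  V =
[[-1, -1, 1, 0],
 [-1, 1, -1, 1],
 [0, 1, 0, 0],
 [1, 0, 0, 0]]
  V a = (1, 5, 2, -3)
Solving gives a = (-3, 2, 0, 0).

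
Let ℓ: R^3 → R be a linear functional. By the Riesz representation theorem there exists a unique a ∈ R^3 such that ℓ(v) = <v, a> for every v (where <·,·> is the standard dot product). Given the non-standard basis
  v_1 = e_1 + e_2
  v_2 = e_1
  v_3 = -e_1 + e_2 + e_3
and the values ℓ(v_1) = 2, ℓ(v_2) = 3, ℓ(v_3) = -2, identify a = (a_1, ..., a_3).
a = (3, -1, 2)

Write a = (a_1, ..., a_3) in the standard basis. For each basis vector v_i, ℓ(v_i) = <v_i, a> is a linear equation in the a_j's. Collect the n equations into a matrix system V a = ℓ, where row i of V is v_i (expressed in the standard basis). Since V is invertible (lower-triangular with 1s on the diagonal, up to permutation), solve by back-substitution:
  V =
[[1, 1, 0],
 [1, 0, 0],
 [-1, 1, 1]]
  V a = (2, 3, -2)
Solving gives a = (3, -1, 2).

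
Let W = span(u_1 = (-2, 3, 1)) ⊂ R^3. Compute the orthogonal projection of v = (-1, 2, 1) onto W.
proj_W(v) = (-9/7, 27/14, 9/14)

Set up U = [u_1 | ... | u_1] ∈ R^(3×1). The projector onto W = col(U) is P = U (U^T U)^(-1) U^T.
Compute U^T U =
  [14],
and U^T v = (9).
Solve U^T U · c = U^T v for the coefficients: c = (9/14). The projection is proj_W(v) = U c.
Check: (v - proj_W(v)) · u_1 = 0  (should be 0).
Result: proj_W(v) = (-9/7, 27/14, 9/14).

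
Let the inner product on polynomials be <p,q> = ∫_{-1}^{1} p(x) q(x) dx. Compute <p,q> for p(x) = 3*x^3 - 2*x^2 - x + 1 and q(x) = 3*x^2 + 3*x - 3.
<p,q> = -4/5

Expand the product: p(x)·q(x) = 9*x^5 + 3*x^4 - 18*x^3 + 6*x^2 + 6*x - 3.
∫_{-1}^{1} of each monomial x^k gives [2/(k+1) if k even, 0 if k odd]. Integrating term-by-term (or equivalently evaluating the antiderivative F(x) = 3*x^6/2 + 3*x^5/5 - 9*x^4/2 + 2*x^3 + 3*x^2 - 3*x at the endpoints):
  F(1) − F(−1) = -2/5 − (2/5) = -4/5.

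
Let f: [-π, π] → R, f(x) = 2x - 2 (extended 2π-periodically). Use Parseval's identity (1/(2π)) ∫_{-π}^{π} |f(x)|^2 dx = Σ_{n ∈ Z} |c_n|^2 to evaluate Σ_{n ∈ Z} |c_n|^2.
Σ |c_n|^2 = 4π^2/3 + 4

Expand and integrate term by term over [-π, π]:
  ∫ (2x)^2 dx = 4·(2π^3/3); ∫ 2·2·(-2)·x dx = 0 (odd integrand); ∫ (-2)^2 dx = 4·2π.
So (1/(2π)) ∫_{-π}^{π} (2x - 2)^2 dx = 4π^2/3 + 4 = 4π^2/3 + 4.
Parseval ⇒ Σ |c_n|^2 = 4π^2/3 + 4.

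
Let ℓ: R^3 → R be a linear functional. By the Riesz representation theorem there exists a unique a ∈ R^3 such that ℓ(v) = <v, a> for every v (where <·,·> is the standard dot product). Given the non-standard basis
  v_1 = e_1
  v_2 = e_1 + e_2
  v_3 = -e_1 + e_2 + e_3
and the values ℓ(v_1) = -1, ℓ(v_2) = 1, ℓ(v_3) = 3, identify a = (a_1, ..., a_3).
a = (-1, 2, 0)

Write a = (a_1, ..., a_3) in the standard basis. For each basis vector v_i, ℓ(v_i) = <v_i, a> is a linear equation in the a_j's. Collect the n equations into a matrix system V a = ℓ, where row i of V is v_i (expressed in the standard basis). Since V is invertible (lower-triangular with 1s on the diagonal, up to permutation), solve by back-substitution:
  V =
[[1, 0, 0],
 [1, 1, 0],
 [-1, 1, 1]]
  V a = (-1, 1, 3)
Solving gives a = (-1, 2, 0).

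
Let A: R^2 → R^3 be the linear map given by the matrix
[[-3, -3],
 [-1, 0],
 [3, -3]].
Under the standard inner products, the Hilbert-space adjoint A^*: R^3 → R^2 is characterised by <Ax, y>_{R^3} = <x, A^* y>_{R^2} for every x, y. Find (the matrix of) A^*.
A^* = A^T =
[[-3, -1, 3],
 [-3, 0, -3]]

For real matrices with standard dot products, the defining identity <Ax, y> = <x, A^* y> gives (Ax)^T y = x^T (A^*) y, i.e. x^T A^T y = x^T (A^*) y. Since this holds for all x, y, we must have A^* = A^T. Therefore
A^* =
[[-3, -1, 3],
 [-3, 0, -3]].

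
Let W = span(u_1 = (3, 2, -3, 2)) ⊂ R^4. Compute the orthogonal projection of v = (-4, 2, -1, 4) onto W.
proj_W(v) = (9/26, 3/13, -9/26, 3/13)

Set up U = [u_1 | ... | u_1] ∈ R^(4×1). The projector onto W = col(U) is P = U (U^T U)^(-1) U^T.
Compute U^T U =
  [26],
and U^T v = (3).
Solve U^T U · c = U^T v for the coefficients: c = (3/26). The projection is proj_W(v) = U c.
Check: (v - proj_W(v)) · u_1 = 0  (should be 0).
Result: proj_W(v) = (9/26, 3/13, -9/26, 3/13).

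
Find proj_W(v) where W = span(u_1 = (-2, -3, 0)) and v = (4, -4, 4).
proj_W(v) = (-8/13, -12/13, 0)

Set up U = [u_1 | ... | u_1] ∈ R^(3×1). The projector onto W = col(U) is P = U (U^T U)^(-1) U^T.
Compute U^T U =
  [13],
and U^T v = (4).
Solve U^T U · c = U^T v for the coefficients: c = (4/13). The projection is proj_W(v) = U c.
Check: (v - proj_W(v)) · u_1 = 0  (should be 0).
Result: proj_W(v) = (-8/13, -12/13, 0).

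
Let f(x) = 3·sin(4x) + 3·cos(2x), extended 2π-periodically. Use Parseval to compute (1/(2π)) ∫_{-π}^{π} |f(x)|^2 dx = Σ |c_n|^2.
Σ |c_n|^2 = 9

Expand |f|^2 and use orthogonality of {sin(nx), cos(mx)} on [-π, π]:
  ∫_{-π}^{π} sin(nx)^2 dx = π, ∫ cos(mx)^2 dx = π, and cross terms integrate to 0.
So ∫_{-π}^{π} f(x)^2 dx = 3^2 · π + 3^2 · π = (9 + 9)π.
Divide by 2π: (9 + 9)/2 = 9.
By Parseval, this equals Σ |c_n|^2.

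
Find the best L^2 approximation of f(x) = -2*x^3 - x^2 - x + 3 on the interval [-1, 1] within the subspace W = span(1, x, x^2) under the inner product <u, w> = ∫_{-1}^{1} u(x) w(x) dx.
g(x) = -x^2 - 11*x/5 + 3

The best approximation g ∈ W is the orthogonal projection of f onto W. Writing g = a_0 + a_1 x + a_2 x^2, the coefficients solve the normal equations G · a = b where
  G_{ij} = <φ_i, φ_j> and b_i = <f, φ_i>, with φ_0 = 1, φ_1 = x, φ_2 = x^2.
G =
  [2, 0, 2/3]
  [0, 2/3, 0]
  [2/3, 0, 2/5],
b = (16/3, -22/15, 8/5).
Solving gives a_0 = 3, a_1 = -11/5, a_2 = -1, so
  g(x) = -x^2 - 11*x/5 + 3.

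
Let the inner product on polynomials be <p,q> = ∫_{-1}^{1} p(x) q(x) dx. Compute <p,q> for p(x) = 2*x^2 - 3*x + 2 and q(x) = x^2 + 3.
<p,q> = 272/15

Expand the product: p(x)·q(x) = 2*x^4 - 3*x^3 + 8*x^2 - 9*x + 6.
∫_{-1}^{1} of each monomial x^k gives [2/(k+1) if k even, 0 if k odd]. Integrating term-by-term (or equivalently evaluating the antiderivative F(x) = 2*x^5/5 - 3*x^4/4 + 8*x^3/3 - 9*x^2/2 + 6*x at the endpoints):
  F(1) − F(−1) = 229/60 − (-859/60) = 272/15.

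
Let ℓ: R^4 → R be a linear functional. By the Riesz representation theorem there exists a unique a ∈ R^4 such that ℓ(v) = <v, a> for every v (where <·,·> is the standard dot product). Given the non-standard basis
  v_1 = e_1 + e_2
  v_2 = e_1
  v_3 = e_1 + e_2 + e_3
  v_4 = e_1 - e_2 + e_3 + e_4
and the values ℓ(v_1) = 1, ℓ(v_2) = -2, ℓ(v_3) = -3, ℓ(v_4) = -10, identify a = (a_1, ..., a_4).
a = (-2, 3, -4, -1)

Write a = (a_1, ..., a_4) in the standard basis. For each basis vector v_i, ℓ(v_i) = <v_i, a> is a linear equation in the a_j's. Collect the n equations into a matrix system V a = ℓ, where row i of V is v_i (expressed in the standard basis). Since V is invertible (lower-triangular with 1s on the diagonal, up to permutation), solve by back-substitution:
  V =
[[1, 1, 0, 0],
 [1, 0, 0, 0],
 [1, 1, 1, 0],
 [1, -1, 1, 1]]
  V a = (1, -2, -3, -10)
Solving gives a = (-2, 3, -4, -1).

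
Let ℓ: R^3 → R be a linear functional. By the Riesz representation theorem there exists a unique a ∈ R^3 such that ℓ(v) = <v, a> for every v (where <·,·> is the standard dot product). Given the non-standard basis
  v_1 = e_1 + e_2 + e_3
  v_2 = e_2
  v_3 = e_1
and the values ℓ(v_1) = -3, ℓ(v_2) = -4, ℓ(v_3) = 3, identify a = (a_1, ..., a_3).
a = (3, -4, -2)

Write a = (a_1, ..., a_3) in the standard basis. For each basis vector v_i, ℓ(v_i) = <v_i, a> is a linear equation in the a_j's. Collect the n equations into a matrix system V a = ℓ, where row i of V is v_i (expressed in the standard basis). Since V is invertible (lower-triangular with 1s on the diagonal, up to permutation), solve by back-substitution:
  V =
[[1, 1, 1],
 [0, 1, 0],
 [1, 0, 0]]
  V a = (-3, -4, 3)
Solving gives a = (3, -4, -2).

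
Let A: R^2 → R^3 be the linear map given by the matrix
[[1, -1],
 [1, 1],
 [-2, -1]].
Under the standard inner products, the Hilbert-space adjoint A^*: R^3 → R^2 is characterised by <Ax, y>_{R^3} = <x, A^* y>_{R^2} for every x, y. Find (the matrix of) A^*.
A^* = A^T =
[[1, 1, -2],
 [-1, 1, -1]]

For real matrices with standard dot products, the defining identity <Ax, y> = <x, A^* y> gives (Ax)^T y = x^T (A^*) y, i.e. x^T A^T y = x^T (A^*) y. Since this holds for all x, y, we must have A^* = A^T. Therefore
A^* =
[[1, 1, -2],
 [-1, 1, -1]].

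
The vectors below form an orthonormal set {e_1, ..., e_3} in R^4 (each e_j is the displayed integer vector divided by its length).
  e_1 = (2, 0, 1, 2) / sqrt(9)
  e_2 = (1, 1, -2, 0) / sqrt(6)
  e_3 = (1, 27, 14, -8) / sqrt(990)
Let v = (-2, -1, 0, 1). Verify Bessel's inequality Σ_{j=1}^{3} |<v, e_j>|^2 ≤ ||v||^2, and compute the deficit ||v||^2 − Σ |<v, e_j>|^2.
Σ |<v, e_j>|^2 = 183/55; ||v||^2 = 6; deficit = 147/55

Write each e_j = u_j / sqrt(<u_j, u_j>) where u_j is the displayed integer vector. Then <v, e_j> = <v, u_j> / sqrt(<u_j, u_j>), so |<v, e_j>|^2 = <v, u_j>^2 / <u_j, u_j>.
Coefficients: <v, e_1> = -2/sqrt(9), <v, e_2> = -3/sqrt(6), <v, e_3> = -37/sqrt(990).
Square and sum: Σ |<v, e_j>|^2 = 183/55.
Compute ||v||^2 = v·v = 6.
Deficit = 6 − 183/55 = 147/55 ≥ 0, confirming Bessel's inequality. (The deficit equals ||v − Σ <v,e_j> e_j||^2, the squared distance from v to span{e_j}.)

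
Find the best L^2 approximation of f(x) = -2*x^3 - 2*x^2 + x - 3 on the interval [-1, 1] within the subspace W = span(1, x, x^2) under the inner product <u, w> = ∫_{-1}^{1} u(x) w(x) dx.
g(x) = -2*x^2 - x/5 - 3

The best approximation g ∈ W is the orthogonal projection of f onto W. Writing g = a_0 + a_1 x + a_2 x^2, the coefficients solve the normal equations G · a = b where
  G_{ij} = <φ_i, φ_j> and b_i = <f, φ_i>, with φ_0 = 1, φ_1 = x, φ_2 = x^2.
G =
  [2, 0, 2/3]
  [0, 2/3, 0]
  [2/3, 0, 2/5],
b = (-22/3, -2/15, -14/5).
Solving gives a_0 = -3, a_1 = -1/5, a_2 = -2, so
  g(x) = -2*x^2 - x/5 - 3.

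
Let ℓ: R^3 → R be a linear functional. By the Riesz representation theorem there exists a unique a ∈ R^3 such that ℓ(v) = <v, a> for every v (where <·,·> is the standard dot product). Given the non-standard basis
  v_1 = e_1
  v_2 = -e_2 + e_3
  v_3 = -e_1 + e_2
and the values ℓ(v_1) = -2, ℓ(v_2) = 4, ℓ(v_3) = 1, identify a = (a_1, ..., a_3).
a = (-2, -1, 3)

Write a = (a_1, ..., a_3) in the standard basis. For each basis vector v_i, ℓ(v_i) = <v_i, a> is a linear equation in the a_j's. Collect the n equations into a matrix system V a = ℓ, where row i of V is v_i (expressed in the standard basis). Since V is invertible (lower-triangular with 1s on the diagonal, up to permutation), solve by back-substitution:
  V =
[[1, 0, 0],
 [0, -1, 1],
 [-1, 1, 0]]
  V a = (-2, 4, 1)
Solving gives a = (-2, -1, 3).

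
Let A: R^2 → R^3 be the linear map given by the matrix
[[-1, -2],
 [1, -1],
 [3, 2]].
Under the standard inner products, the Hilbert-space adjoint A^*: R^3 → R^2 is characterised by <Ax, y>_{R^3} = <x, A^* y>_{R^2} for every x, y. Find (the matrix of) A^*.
A^* = A^T =
[[-1, 1, 3],
 [-2, -1, 2]]

For real matrices with standard dot products, the defining identity <Ax, y> = <x, A^* y> gives (Ax)^T y = x^T (A^*) y, i.e. x^T A^T y = x^T (A^*) y. Since this holds for all x, y, we must have A^* = A^T. Therefore
A^* =
[[-1, 1, 3],
 [-2, -1, 2]].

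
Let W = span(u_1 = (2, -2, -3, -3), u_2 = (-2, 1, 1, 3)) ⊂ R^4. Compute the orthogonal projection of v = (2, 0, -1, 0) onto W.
proj_W(v) = (19/33, -17/33, -49/66, -19/22)

Set up U = [u_1 | ... | u_2] ∈ R^(4×2). The projector onto W = col(U) is P = U (U^T U)^(-1) U^T.
Compute U^T U =
  [26, -18]
  [-18, 15],
and U^T v = (7, -5).
Solve U^T U · c = U^T v for the coefficients: c = (5/22, -2/33). The projection is proj_W(v) = U c.
Check: (v - proj_W(v)) · u_1 = 0  (should be 0).
Check: (v - proj_W(v)) · u_2 = 0  (should be 0).
Result: proj_W(v) = (19/33, -17/33, -49/66, -19/22).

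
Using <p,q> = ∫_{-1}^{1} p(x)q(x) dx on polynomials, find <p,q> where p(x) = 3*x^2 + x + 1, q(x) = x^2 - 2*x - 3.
<p,q> = -172/15

Expand the product: p(x)·q(x) = 3*x^4 - 5*x^3 - 10*x^2 - 5*x - 3.
∫_{-1}^{1} of each monomial x^k gives [2/(k+1) if k even, 0 if k odd]. Integrating term-by-term (or equivalently evaluating the antiderivative F(x) = 3*x^5/5 - 5*x^4/4 - 10*x^3/3 - 5*x^2/2 - 3*x at the endpoints):
  F(1) − F(−1) = -569/60 − (119/60) = -172/15.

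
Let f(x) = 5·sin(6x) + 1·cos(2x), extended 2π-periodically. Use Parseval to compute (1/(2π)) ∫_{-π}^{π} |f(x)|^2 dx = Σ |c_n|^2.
Σ |c_n|^2 = 13

Expand |f|^2 and use orthogonality of {sin(nx), cos(mx)} on [-π, π]:
  ∫_{-π}^{π} sin(nx)^2 dx = π, ∫ cos(mx)^2 dx = π, and cross terms integrate to 0.
So ∫_{-π}^{π} f(x)^2 dx = 5^2 · π + 1^2 · π = (25 + 1)π.
Divide by 2π: (25 + 1)/2 = 13.
By Parseval, this equals Σ |c_n|^2.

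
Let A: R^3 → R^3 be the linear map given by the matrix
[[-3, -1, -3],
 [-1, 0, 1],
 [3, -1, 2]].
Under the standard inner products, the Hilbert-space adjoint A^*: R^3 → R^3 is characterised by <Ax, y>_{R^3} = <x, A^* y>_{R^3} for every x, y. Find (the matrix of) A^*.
A^* = A^T =
[[-3, -1, 3],
 [-1, 0, -1],
 [-3, 1, 2]]

For real matrices with standard dot products, the defining identity <Ax, y> = <x, A^* y> gives (Ax)^T y = x^T (A^*) y, i.e. x^T A^T y = x^T (A^*) y. Since this holds for all x, y, we must have A^* = A^T. Therefore
A^* =
[[-3, -1, 3],
 [-1, 0, -1],
 [-3, 1, 2]].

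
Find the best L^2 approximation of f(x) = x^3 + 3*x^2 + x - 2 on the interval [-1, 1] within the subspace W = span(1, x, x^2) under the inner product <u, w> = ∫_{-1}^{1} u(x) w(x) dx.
g(x) = 3*x^2 + 8*x/5 - 2

The best approximation g ∈ W is the orthogonal projection of f onto W. Writing g = a_0 + a_1 x + a_2 x^2, the coefficients solve the normal equations G · a = b where
  G_{ij} = <φ_i, φ_j> and b_i = <f, φ_i>, with φ_0 = 1, φ_1 = x, φ_2 = x^2.
G =
  [2, 0, 2/3]
  [0, 2/3, 0]
  [2/3, 0, 2/5],
b = (-2, 16/15, -2/15).
Solving gives a_0 = -2, a_1 = 8/5, a_2 = 3, so
  g(x) = 3*x^2 + 8*x/5 - 2.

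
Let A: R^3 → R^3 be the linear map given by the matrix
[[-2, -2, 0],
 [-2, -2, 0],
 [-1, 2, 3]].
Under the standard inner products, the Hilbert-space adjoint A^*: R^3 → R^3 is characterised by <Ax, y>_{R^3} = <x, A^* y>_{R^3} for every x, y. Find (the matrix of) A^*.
A^* = A^T =
[[-2, -2, -1],
 [-2, -2, 2],
 [0, 0, 3]]

For real matrices with standard dot products, the defining identity <Ax, y> = <x, A^* y> gives (Ax)^T y = x^T (A^*) y, i.e. x^T A^T y = x^T (A^*) y. Since this holds for all x, y, we must have A^* = A^T. Therefore
A^* =
[[-2, -2, -1],
 [-2, -2, 2],
 [0, 0, 3]].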